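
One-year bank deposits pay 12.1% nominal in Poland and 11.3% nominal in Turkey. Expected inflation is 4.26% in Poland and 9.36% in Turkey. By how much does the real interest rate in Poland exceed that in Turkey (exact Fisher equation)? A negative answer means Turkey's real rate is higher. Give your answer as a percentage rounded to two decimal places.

5.75%

Poland: (1 + 0.1210)/(1 + 0.0426) − 1 = 7.5197%
Turkey: (1 + 0.1130)/(1 + 0.0936) − 1 = 1.7740%
Differential = 7.5197% − 1.7740% = 5.7457% → 5.75%.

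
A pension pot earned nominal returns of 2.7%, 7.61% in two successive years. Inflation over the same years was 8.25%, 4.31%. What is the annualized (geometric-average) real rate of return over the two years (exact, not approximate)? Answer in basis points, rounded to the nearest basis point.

-107 basis points

Compound the nominal returns: 1.0270 × 1.0761 = 1.10515470.
Compound inflation: 1.0825 × 1.0431 = 1.12915575.
Deflate: 1.10515470 / 1.12915575 = 0.97874425.
Annualized real rate = 0.97874425^(1/2) − 1 = -1.0685% → -107 basis points.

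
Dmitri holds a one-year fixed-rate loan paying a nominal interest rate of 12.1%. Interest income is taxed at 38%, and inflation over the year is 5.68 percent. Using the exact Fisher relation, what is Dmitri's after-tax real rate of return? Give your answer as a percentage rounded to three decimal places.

After-tax nominal return = 12.1% × (1 − 0.38) = 7.5020%.
1 + r = 1.07502 / 1.05680 = 1.017241
After-tax real rate = 1.017241 − 1 → 1.724%.

1.724%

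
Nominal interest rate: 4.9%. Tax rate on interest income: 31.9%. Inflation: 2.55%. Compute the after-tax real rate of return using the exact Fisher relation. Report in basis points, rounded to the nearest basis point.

After-tax nominal return = 4.9% × (1 − 0.319) = 3.3369%.
1 + r = 1.033369 / 1.02550 = 1.007673
After-tax real rate = 1.007673 − 1 → 77 basis points.

77 basis points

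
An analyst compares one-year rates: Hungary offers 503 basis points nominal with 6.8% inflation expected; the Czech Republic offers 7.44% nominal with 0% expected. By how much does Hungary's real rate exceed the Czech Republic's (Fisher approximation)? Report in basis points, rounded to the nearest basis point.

Hungary: 5.03% − 6.8% = -1.770%
The Czech Republic: 7.44% − 0% = 7.440%
Differential = -9.210% → -921 basis points.

-921 basis points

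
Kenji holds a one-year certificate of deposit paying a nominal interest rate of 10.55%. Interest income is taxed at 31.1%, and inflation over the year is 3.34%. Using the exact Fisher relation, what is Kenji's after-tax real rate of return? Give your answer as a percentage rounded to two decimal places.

After-tax nominal return = 10.55% × (1 − 0.311) = 7.26895%.
1 + r = 1.0726895 / 1.03340 = 1.038020
After-tax real rate = 1.038020 − 1 → 3.80%.

3.80%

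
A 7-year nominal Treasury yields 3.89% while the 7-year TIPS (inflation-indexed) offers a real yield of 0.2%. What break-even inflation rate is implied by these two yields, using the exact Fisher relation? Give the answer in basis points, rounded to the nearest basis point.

368 basis points

(1 + π) = (1 + i)/(1 + r) = 1.03890 / 1.00200 = 1.036826
Break-even inflation = 1.036826 − 1 → 368 basis points.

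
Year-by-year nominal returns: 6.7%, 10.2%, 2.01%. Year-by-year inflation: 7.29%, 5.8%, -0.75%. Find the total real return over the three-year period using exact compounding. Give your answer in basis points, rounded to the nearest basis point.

Nominal growth factor = 1.0670 × 1.1020 × 1.0201 = 1.199468
Price-level growth factor = 1.0729 × 1.0580 × 0.9925 = 1.126615
Real growth factor = 1.199468 / 1.126615 = 1.064666
Total real return = 1.064666 − 1 → 647 basis points.

647 basis points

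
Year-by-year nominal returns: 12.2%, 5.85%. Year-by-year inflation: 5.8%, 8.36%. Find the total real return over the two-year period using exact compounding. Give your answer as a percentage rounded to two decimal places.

3.59%

Compound the nominal returns: 1.1220 × 1.0585 = 1.187637.
Compound inflation: 1.0580 × 1.0836 = 1.146449.
Deflate: 1.187637 / 1.146449 = 1.035927.
Total real return = 1.035927 − 1 → 3.59%.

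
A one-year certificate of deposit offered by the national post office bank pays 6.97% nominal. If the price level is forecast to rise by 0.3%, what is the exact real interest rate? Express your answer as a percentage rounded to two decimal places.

6.65%

By the Fisher identity, 1 + r = (1 + i)/(1 + π).
1 + r = 1.06970 / 1.00300 = 1.066500
r = 1.066500 − 1 = 6.6500%, i.e. 6.65%.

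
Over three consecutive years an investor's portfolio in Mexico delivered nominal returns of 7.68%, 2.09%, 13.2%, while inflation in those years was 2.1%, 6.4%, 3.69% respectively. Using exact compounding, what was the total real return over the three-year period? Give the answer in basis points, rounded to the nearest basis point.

Compound the nominal returns: 1.0768 × 1.0209 × 1.1320 = 1.244413.
Compound inflation: 1.0210 × 1.0640 × 1.0369 = 1.126430.
Deflate: 1.244413 / 1.126430 = 1.104741.
Total real return = 1.104741 − 1 → 1047 basis points.

1047 basis points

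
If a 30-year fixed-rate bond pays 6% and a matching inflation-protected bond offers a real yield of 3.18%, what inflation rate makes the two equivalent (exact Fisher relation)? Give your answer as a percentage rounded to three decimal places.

2.733%

(1 + π) = (1 + i)/(1 + r) = 1.06000 / 1.03180 = 1.027331
Break-even inflation = 1.027331 − 1 → 2.733%.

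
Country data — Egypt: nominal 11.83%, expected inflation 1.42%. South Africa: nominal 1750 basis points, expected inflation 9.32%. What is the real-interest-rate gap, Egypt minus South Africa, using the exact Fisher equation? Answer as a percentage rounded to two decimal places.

Egypt: (1 + 0.1183)/(1 + 0.0142) − 1 = 10.2642%
South Africa: (1 + 0.1750)/(1 + 0.0932) − 1 = 7.4826%
Differential = 10.2642% − 7.4826% = 2.7816% → 2.78%.

2.78%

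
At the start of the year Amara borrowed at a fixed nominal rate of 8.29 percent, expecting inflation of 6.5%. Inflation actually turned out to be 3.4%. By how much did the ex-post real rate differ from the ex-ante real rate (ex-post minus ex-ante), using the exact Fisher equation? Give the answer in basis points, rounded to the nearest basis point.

305 basis points

Ex-ante: (1 + 0.0829)/(1 + 0.0650) − 1 = 1.6808%
Ex-post: (1 + 0.0829)/(1 + 0.0340) − 1 = 4.7292%
Difference (ex-post − ex-ante) = 3.0485% → 305 basis points.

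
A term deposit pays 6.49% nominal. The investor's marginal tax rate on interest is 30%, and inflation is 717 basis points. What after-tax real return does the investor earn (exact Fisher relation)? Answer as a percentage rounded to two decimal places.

After-tax nominal return = 6.49% × (1 − 0.3) = 4.5430%.
1 + r = 1.04543 / 1.07170 = 0.975488
After-tax real rate = 0.975488 − 1 → -2.45%.

-2.45%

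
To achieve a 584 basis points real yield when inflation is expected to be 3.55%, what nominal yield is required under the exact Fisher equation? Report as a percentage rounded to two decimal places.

9.60%

(1 + i) = (1 + r)(1 + π) = 1.05840 × 1.03550 = 1.0959732
i = 1.0959732 − 1, so the required nominal rate is 9.60%.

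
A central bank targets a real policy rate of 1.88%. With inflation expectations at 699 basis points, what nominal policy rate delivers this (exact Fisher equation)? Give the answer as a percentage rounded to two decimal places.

9.00%

(1 + i) = (1 + r)(1 + π) = 1.01880 × 1.06990 = 1.09001412
i = 1.09001412 − 1, so the required nominal rate is 9.00%.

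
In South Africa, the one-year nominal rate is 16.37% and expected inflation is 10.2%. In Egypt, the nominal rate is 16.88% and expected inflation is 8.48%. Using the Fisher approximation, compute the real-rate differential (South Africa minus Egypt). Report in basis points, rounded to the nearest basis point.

South Africa: 16.37% − 10.2% = 6.170%
Egypt: 16.88% − 8.48% = 8.400%
Differential = -2.230% → -223 basis points.

-223 basis points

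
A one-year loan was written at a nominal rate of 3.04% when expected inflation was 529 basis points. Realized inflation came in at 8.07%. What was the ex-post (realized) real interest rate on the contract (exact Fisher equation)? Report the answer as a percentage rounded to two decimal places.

Ex-post: (1 + 0.0304)/(1 + 0.0807) − 1 = -4.6544%
So the realized real rate is -4.65%.

-4.65%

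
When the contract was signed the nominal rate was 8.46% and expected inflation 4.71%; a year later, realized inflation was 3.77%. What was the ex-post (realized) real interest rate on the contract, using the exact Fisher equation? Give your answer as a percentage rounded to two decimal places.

Ex-post: (1 + 0.0846)/(1 + 0.0377) − 1 = 4.5196%
So the realized real rate is 4.52%.

4.52%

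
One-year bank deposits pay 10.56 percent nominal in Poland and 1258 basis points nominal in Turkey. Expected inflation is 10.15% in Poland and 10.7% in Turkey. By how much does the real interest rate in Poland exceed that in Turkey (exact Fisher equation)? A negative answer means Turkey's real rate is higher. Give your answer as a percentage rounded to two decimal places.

-1.33%

Poland: (1 + 0.1056)/(1 + 0.1015) − 1 = 0.3722%
Turkey: (1 + 0.1258)/(1 + 0.1070) − 1 = 1.6983%
Differential = 0.3722% − 1.6983% = -1.3261% → -1.33%.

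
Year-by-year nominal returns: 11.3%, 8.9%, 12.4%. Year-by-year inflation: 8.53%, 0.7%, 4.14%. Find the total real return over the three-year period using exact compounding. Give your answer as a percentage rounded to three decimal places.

Nominal growth factor = 1.1130 × 1.0890 × 1.1240 = 1.3623521
Price-level growth factor = 1.0853 × 1.0070 × 1.0414 = 1.1381430
Real growth factor = 1.3623521 / 1.1381430 = 1.1969955
Total real return = 1.1969955 − 1 → 19.700%.

19.700%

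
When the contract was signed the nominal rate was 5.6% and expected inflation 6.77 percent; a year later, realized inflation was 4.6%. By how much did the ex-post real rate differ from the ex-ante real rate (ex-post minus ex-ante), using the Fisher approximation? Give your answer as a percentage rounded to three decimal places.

Ex-ante: 5.6% − 6.77% = -1.170%
Ex-post: 5.6% − 4.6% = 1.000%
Difference (ex-post − ex-ante) = 2.1700% → 2.170%.

2.170%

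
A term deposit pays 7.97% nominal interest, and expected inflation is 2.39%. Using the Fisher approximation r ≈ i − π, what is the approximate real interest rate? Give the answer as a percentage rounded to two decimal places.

r ≈ i − π = 7.97% − 2.39% = 5.58%.

5.58%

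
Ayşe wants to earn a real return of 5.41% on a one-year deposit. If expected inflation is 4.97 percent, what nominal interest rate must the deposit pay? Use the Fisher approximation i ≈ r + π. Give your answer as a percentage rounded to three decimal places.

10.380%

i ≈ r + π = 5.41% + 4.97% = 10.380%.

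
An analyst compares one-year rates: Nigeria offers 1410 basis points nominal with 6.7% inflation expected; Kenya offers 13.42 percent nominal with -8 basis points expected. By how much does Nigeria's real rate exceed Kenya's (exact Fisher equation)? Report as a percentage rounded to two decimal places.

-6.58%

Nigeria: (1 + 0.1410)/(1 + 0.0670) − 1 = 6.9353%
Kenya: (1 + 0.1342)/(1 − 0.0008) − 1 = 13.5108%
Differential = 6.9353% − 13.5108% = -6.5755% → -6.58%.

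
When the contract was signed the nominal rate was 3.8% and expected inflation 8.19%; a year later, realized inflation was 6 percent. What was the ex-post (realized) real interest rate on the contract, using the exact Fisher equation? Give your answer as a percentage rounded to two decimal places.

Ex-post: (1 + 0.0380)/(1 + 0.0600) − 1 = -2.0755%
So the realized real rate is -2.08%.

-2.08%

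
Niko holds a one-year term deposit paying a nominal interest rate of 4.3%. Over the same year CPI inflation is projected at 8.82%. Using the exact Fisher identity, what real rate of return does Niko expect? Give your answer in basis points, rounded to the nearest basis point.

By the Fisher identity, 1 + r = (1 + i)/(1 + π).
1 + r = 1.04300 / 1.08820 = 0.958464
r = 0.958464 − 1 = -4.1536%, i.e. -415 basis points.

-415 basis points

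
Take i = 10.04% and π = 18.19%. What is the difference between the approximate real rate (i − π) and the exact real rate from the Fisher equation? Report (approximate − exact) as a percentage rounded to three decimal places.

-1.254%

Approximate: r ≈ 10.040% − 18.190% = -8.1500%
Exact: (1 + 0.1004)/(1 + 0.1819) − 1 = -6.8957%
Error = -8.1500% − (-6.8957%) = -1.2543% → -1.254%.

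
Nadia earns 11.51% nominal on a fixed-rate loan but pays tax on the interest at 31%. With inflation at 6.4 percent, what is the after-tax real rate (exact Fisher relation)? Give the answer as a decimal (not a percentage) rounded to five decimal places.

0.01449

After-tax nominal return = 11.51% × (1 − 0.31) = 7.9419%.
1 + r = 1.079419 / 1.06400 = 1.014492
After-tax real rate = 1.014492 − 1 → 0.01449.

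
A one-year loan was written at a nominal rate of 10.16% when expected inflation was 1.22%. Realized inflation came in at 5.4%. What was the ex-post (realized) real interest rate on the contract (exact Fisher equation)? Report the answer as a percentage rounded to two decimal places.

4.52%

Ex-post: (1 + 0.1016)/(1 + 0.0540) − 1 = 4.5161%
So the realized real rate is 4.52%.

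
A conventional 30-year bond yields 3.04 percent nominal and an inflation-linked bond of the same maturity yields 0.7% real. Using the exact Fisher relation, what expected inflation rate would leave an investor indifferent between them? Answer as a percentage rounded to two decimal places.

(1 + π) = (1 + i)/(1 + r) = 1.03040 / 1.00700 = 1.023237
Break-even inflation = 1.023237 − 1 → 2.32%.

2.32%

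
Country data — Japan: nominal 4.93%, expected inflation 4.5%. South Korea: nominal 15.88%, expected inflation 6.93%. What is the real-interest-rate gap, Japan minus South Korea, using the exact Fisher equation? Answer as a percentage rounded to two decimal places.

Japan: (1 + 0.0493)/(1 + 0.0450) − 1 = 0.4115%
South Korea: (1 + 0.1588)/(1 + 0.0693) − 1 = 8.3700%
Differential = 0.4115% − 8.3700% = -7.9585% → -7.96%.

-7.96%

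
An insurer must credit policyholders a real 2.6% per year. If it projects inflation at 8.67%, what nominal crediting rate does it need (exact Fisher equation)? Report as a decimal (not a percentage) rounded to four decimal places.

(1 + i) = (1 + r)(1 + π) = 1.02600 × 1.08670 = 1.1149542
i = 1.1149542 − 1, so the required nominal rate is 0.1150.

0.1150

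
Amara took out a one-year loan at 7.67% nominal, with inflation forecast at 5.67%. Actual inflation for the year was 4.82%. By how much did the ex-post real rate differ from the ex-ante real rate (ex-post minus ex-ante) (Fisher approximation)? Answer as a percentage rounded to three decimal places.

Ex-ante: 7.67% − 5.67% = 2.000%
Ex-post: 7.67% − 4.82% = 2.850%
Difference (ex-post − ex-ante) = 0.8500% → 0.850%.

0.850%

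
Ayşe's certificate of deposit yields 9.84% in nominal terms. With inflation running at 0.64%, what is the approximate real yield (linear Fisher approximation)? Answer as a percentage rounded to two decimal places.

9.20%

r ≈ i − π = 9.84% − 0.64% = 9.20%.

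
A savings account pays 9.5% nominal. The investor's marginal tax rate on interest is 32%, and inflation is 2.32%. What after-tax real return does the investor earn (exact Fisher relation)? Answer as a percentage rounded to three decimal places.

4.046%

After-tax nominal return = 9.5% × (1 − 0.32) = 6.4600%.
1 + r = 1.06460 / 1.02320 = 1.040461
After-tax real rate = 1.040461 − 1 → 4.046%.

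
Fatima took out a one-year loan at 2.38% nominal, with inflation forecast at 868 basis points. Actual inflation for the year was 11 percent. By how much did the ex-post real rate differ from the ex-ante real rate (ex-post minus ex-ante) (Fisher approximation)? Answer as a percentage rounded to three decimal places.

-2.320%

Ex-ante: 2.38% − 8.68% = -6.300%
Ex-post: 2.38% − 11% = -8.620%
Difference (ex-post − ex-ante) = -2.3200% → -2.320%.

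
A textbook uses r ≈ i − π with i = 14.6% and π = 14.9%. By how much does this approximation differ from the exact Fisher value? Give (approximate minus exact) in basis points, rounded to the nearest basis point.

Approximate: r ≈ 14.600% − 14.900% = -0.3000%
Exact: (1 + 0.1460)/(1 + 0.1490) − 1 = -0.2611%
Error = -0.3000% − (-0.2611%) = -0.0389% → -4 basis points.

-4 basis points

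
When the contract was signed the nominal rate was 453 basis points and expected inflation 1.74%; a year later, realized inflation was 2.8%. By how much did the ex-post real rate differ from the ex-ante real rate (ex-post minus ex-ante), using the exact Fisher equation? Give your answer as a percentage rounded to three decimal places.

-1.059%

Ex-ante: (1 + 0.0453)/(1 + 0.0174) − 1 = 2.7423%
Ex-post: (1 + 0.0453)/(1 + 0.0280) − 1 = 1.6829%
Difference (ex-post − ex-ante) = -1.0594% → -1.059%.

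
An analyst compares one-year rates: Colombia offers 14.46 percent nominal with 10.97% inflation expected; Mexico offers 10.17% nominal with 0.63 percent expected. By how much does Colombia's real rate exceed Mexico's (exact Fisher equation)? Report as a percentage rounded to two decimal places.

-6.34%

Colombia: (1 + 0.1446)/(1 + 0.1097) − 1 = 3.1450%
Mexico: (1 + 0.1017)/(1 + 0.0063) − 1 = 9.4803%
Differential = 3.1450% − 9.4803% = -6.3353% → -6.34%.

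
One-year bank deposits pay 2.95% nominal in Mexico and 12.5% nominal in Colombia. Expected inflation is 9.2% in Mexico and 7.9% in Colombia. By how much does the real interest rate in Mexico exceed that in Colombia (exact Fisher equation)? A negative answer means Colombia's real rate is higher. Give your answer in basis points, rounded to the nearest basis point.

Mexico: (1 + 0.0295)/(1 + 0.0920) − 1 = -5.7234%
Colombia: (1 + 0.1250)/(1 + 0.0790) − 1 = 4.2632%
Differential = -5.7234% − 4.2632% = -9.9866% → -999 basis points.

-999 basis points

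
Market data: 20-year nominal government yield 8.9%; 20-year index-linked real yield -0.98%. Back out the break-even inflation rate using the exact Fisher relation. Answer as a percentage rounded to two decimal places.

(1 + π) = (1 + i)/(1 + r) = 1.08900 / 0.99020 = 1.099778
Break-even inflation = 1.099778 − 1 → 9.98%.

9.98%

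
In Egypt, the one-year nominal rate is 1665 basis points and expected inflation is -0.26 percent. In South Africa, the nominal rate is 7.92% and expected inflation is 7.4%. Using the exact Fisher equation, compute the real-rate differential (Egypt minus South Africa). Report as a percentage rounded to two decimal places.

Egypt: (1 + 0.1665)/(1 − 0.0026) − 1 = 16.9541%
South Africa: (1 + 0.0792)/(1 + 0.0740) − 1 = 0.4842%
Differential = 16.9541% − 0.4842% = 16.4699% → 16.47%.

16.47%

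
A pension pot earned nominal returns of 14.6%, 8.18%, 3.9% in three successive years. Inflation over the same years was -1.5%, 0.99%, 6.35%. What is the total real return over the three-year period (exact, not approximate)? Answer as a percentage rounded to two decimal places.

Compound the nominal returns: 1.1460 × 1.0818 × 1.0390 = 1.288093.
Compound inflation: 0.9850 × 1.0099 × 1.0635 = 1.057918.
Deflate: 1.288093 / 1.057918 = 1.217573.
Total real return = 1.217573 − 1 → 21.76%.

21.76%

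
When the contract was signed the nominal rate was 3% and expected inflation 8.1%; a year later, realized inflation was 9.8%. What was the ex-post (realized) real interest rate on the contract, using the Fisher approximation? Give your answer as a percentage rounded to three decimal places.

-6.800%

Ex-post: 3% − 9.8% = -6.800%
So the realized real rate is -6.800%.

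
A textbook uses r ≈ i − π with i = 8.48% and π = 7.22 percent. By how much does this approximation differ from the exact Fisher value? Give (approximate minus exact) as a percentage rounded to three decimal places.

Approximate: r ≈ 8.480% − 7.220% = 1.2600%
Exact: (1 + 0.0848)/(1 + 0.0722) − 1 = 1.1752%
Error = 1.2600% − 1.1752% = 0.0848% → 0.085%.

0.085%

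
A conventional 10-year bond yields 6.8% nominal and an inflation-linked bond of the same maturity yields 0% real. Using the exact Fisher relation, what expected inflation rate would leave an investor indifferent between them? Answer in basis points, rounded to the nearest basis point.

(1 + π) = (1 + i)/(1 + r) = 1.06800 / 1.00000 = 1.068000
Break-even inflation = 1.068000 − 1 → 680 basis points.

680 basis points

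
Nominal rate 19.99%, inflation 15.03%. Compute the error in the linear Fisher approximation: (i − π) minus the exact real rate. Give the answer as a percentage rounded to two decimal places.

0.65%

Approximate: r ≈ 19.990% − 15.030% = 4.9600%
Exact: (1 + 0.1999)/(1 + 0.1503) − 1 = 4.3119%
Error = 4.9600% − 4.3119% = 0.6481% → 0.65%.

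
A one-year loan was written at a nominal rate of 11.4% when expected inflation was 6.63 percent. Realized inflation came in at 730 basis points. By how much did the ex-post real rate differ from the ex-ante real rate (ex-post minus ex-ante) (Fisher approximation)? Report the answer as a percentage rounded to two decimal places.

Ex-ante: 11.4% − 6.63% = 4.770%
Ex-post: 11.4% − 7.3% = 4.100%
Difference (ex-post − ex-ante) = -0.6700% → -0.67%.

-0.67%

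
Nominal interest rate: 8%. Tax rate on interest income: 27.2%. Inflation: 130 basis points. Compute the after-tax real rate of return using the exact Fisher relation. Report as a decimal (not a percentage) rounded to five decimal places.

0.04466

After-tax nominal return = 8% × (1 − 0.272) = 5.8240%.
1 + r = 1.05824 / 1.01300 = 1.044659
After-tax real rate = 1.044659 − 1 → 0.04466.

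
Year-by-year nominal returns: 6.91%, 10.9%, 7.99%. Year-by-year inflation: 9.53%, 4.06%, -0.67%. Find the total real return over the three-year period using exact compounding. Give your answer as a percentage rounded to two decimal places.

Compound the nominal returns: 1.0691 × 1.1090 × 1.0799 = 1.280364.
Compound inflation: 1.0953 × 1.0406 × 0.9933 = 1.132133.
Deflate: 1.280364 / 1.132133 = 1.130931.
Total real return = 1.130931 − 1 → 13.09%.

13.09%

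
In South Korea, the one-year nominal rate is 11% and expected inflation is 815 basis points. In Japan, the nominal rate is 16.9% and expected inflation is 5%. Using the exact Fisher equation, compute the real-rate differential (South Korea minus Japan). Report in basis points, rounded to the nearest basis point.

-870 basis points

South Korea: (1 + 0.1100)/(1 + 0.0815) − 1 = 2.6352%
Japan: (1 + 0.1690)/(1 + 0.0500) − 1 = 11.3333%
Differential = 2.6352% − 11.3333% = -8.6981% → -870 basis points.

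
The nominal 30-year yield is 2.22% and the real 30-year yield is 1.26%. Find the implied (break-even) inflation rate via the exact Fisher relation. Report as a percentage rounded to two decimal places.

(1 + π) = (1 + i)/(1 + r) = 1.02220 / 1.01260 = 1.009481
Break-even inflation = 1.009481 − 1 → 0.95%.

0.95%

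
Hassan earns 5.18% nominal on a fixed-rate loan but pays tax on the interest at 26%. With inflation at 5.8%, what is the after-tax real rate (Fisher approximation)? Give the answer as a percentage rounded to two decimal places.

After-tax nominal return = 5.18% × (1 − 0.26) = 3.8332%.
r ≈ 3.8332% − 5.8% → -1.97%.

-1.97%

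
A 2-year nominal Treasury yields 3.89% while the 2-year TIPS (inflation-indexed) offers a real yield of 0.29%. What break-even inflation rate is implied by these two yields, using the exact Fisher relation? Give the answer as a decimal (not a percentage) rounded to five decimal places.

(1 + π) = (1 + i)/(1 + r) = 1.03890 / 1.00290 = 1.035896
Break-even inflation = 1.035896 − 1 → 0.03590.

0.03590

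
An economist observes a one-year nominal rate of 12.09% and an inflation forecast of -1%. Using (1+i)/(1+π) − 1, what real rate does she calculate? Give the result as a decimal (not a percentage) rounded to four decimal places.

1 + r = 1.12090 / 0.99000 = 1.132222
r = 1.132222 − 1 = 13.2222%, i.e. 0.1322.

0.1322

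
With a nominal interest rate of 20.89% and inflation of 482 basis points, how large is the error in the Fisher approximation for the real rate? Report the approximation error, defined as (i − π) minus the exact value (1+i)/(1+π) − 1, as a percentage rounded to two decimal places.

Approximate: r ≈ 20.890% − 4.820% = 16.0700%
Exact: (1 + 0.2089)/(1 + 0.0482) − 1 = 15.3310%
Error = 16.0700% − 15.3310% = 0.7390% → 0.74%.

0.74%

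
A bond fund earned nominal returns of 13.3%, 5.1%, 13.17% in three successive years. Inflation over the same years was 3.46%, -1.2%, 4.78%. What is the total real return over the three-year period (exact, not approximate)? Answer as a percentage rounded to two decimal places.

Compound the nominal returns: 1.1330 × 1.0510 × 1.1317 = 1.347609.
Compound inflation: 1.0346 × 0.9880 × 1.0478 = 1.071045.
Deflate: 1.347609 / 1.071045 = 1.258219.
Total real return = 1.258219 − 1 → 25.82%.

25.82%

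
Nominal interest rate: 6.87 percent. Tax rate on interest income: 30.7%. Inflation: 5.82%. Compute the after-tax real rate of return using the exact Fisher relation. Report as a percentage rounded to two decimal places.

After-tax nominal return = 6.87% × (1 − 0.307) = 4.76091%.
1 + r = 1.0476091 / 1.05820 = 0.989992
After-tax real rate = 0.989992 − 1 → -1.00%.

-1.00%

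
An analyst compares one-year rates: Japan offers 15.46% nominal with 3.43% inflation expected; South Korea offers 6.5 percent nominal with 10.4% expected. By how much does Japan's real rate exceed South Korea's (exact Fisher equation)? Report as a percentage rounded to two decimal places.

Japan: (1 + 0.1546)/(1 + 0.0343) − 1 = 11.6311%
South Korea: (1 + 0.0650)/(1 + 0.1040) − 1 = -3.5326%
Differential = 11.6311% − (-3.5326%) = 15.1637% → 15.16%.

15.16%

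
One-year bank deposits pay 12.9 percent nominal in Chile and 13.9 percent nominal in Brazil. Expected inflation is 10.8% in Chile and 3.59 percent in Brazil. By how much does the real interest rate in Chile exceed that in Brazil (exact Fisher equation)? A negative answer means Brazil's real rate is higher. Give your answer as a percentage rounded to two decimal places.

-8.06%

Chile: (1 + 0.1290)/(1 + 0.1080) − 1 = 1.8953%
Brazil: (1 + 0.1390)/(1 + 0.0359) − 1 = 9.9527%
Differential = 1.8953% − 9.9527% = -8.0574% → -8.06%.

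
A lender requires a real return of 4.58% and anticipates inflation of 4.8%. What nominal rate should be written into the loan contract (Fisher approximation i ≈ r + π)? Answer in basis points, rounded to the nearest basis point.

i ≈ r + π = 4.58% + 4.8% = 938 basis points.

938 basis points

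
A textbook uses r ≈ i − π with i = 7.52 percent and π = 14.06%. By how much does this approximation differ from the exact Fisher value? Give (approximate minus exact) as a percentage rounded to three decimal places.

Approximate: r ≈ 7.520% − 14.060% = -6.5400%
Exact: (1 + 0.0752)/(1 + 0.1406) − 1 = -5.7338%
Error = -6.5400% − (-5.7338%) = -0.8062% → -0.806%.

-0.806%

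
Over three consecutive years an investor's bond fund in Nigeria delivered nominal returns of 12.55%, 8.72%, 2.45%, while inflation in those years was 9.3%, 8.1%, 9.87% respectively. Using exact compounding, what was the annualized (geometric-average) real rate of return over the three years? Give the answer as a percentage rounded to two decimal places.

-1.16%

Nominal growth factor = 1.1255 × 1.0872 × 1.0245 = 1.25362287
Price-level growth factor = 1.0930 × 1.0810 × 1.0987 = 1.29815031
Real growth factor = 1.25362287 / 1.29815031 = 0.96569932
Annualized real rate = 0.96569932^(1/3) − 1 = -1.1567% → -1.16%.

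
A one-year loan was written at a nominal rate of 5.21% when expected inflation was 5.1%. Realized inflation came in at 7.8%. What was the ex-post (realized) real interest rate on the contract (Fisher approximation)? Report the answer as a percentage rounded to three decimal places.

Ex-post: 5.21% − 7.8% = -2.590%
So the realized real rate is -2.590%.

-2.590%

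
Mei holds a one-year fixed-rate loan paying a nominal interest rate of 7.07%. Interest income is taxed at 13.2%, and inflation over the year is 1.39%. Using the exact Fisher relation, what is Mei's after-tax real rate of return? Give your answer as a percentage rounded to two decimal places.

4.68%

After-tax nominal return = 7.07% × (1 − 0.132) = 6.13676%.
1 + r = 1.0613676 / 1.01390 = 1.046817
After-tax real rate = 1.046817 − 1 → 4.68%.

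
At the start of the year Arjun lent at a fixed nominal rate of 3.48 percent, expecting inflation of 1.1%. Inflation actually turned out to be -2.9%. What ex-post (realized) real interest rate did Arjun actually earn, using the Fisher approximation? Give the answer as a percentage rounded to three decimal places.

Ex-post: 3.48% − (-2.9%) = 6.380%
So the realized real rate is 6.380%.

6.380%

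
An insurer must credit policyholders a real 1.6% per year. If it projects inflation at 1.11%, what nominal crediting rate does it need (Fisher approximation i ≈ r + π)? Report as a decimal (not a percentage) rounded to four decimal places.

i ≈ r + π = 1.6% + 1.11% = 0.0271.

0.0271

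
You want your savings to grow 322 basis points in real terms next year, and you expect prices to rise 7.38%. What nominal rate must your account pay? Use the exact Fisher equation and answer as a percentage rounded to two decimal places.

10.84%

(1 + i) = (1 + r)(1 + π) = 1.03220 × 1.07380 = 1.10837636
i = 1.10837636 − 1, so the required nominal rate is 10.84%.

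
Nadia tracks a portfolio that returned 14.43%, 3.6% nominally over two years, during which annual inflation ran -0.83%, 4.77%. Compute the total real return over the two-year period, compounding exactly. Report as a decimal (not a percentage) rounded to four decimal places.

Compound the nominal returns: 1.1443 × 1.0360 = 1.185495.
Compound inflation: 0.9917 × 1.0477 = 1.039004.
Deflate: 1.185495 / 1.039004 = 1.140991.
Total real return = 1.140991 − 1 → 0.1410.

0.1410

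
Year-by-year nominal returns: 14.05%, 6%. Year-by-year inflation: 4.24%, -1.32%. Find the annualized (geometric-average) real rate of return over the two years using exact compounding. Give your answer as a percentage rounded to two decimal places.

Compound the nominal returns: 1.1405 × 1.0600 = 1.20893000.
Compound inflation: 1.0424 × 0.9868 = 1.02864032.
Deflate: 1.20893000 / 1.02864032 = 1.17526989.
Annualized real rate = 1.17526989^(1/2) − 1 = 8.4099% → 8.41%.

8.41%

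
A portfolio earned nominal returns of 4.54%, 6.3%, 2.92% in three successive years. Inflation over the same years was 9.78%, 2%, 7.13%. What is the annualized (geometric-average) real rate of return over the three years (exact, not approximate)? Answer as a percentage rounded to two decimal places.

Nominal growth factor = 1.0454 × 1.0630 × 1.0292 = 1.14370900
Price-level growth factor = 1.0978 × 1.0200 × 1.0713 = 1.19959460
Real growth factor = 1.14370900 / 1.19959460 = 0.95341292
Annualized real rate = 0.95341292^(1/3) − 1 = -1.5777% → -1.58%.

-1.58%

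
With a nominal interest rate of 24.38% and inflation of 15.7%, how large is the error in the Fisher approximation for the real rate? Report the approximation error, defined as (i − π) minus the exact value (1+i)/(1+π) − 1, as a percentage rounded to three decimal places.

1.178%

Approximate: r ≈ 24.380% − 15.700% = 8.6800%
Exact: (1 + 0.2438)/(1 + 0.1570) − 1 = 7.5022%
Error = 8.6800% − 7.5022% = 1.1778% → 1.178%.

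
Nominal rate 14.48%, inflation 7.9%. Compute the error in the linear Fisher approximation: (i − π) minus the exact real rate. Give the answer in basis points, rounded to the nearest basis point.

Approximate: r ≈ 14.480% − 7.900% = 6.5800%
Exact: (1 + 0.1448)/(1 + 0.0790) − 1 = 6.0982%
Error = 6.5800% − 6.0982% = 0.4818% → 48 basis points.

48 basis points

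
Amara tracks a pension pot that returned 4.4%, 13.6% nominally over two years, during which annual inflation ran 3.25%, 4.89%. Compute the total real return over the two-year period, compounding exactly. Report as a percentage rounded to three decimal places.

Compound the nominal returns: 1.0440 × 1.1360 = 1.185984.
Compound inflation: 1.0325 × 1.0489 = 1.082989.
Deflate: 1.185984 / 1.082989 = 1.095102.
Total real return = 1.095102 − 1 → 9.510%.

9.510%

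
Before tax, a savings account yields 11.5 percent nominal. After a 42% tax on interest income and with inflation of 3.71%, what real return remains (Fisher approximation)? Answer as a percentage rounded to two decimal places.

After-tax nominal return = 11.5% × (1 − 0.42) = 6.6700%.
r ≈ 6.6700% − 3.71% → 2.96%.

2.96%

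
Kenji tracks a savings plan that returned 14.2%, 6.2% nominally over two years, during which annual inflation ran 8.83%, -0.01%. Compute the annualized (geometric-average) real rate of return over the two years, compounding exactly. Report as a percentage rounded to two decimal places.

Nominal growth factor = 1.1420 × 1.0620 = 1.21280400
Price-level growth factor = 1.0883 × 0.9999 = 1.08819117
Real growth factor = 1.21280400 / 1.08819117 = 1.11451373
Annualized real rate = 1.11451373^(1/2) − 1 = 5.5705% → 5.57%.

5.57%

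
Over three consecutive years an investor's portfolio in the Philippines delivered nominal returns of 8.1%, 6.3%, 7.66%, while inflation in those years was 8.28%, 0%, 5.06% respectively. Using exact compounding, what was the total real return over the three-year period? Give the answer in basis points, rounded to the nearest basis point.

875 basis points

Compound the nominal returns: 1.0810 × 1.0630 × 1.0766 = 1.237124.
Compound inflation: 1.0828 × 1.0000 × 1.0506 = 1.137590.
Deflate: 1.237124 / 1.137590 = 1.087496.
Total real return = 1.087496 − 1 → 875 basis points.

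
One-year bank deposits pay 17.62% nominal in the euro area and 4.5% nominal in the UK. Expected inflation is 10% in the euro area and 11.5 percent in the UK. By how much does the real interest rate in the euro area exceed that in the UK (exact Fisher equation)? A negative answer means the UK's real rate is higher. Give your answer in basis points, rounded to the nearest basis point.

1321 basis points

The euro area: (1 + 0.1762)/(1 + 0.1000) − 1 = 6.9273%
The UK: (1 + 0.0450)/(1 + 0.1150) − 1 = -6.2780%
Differential = 6.9273% − (-6.2780%) = 13.2053% → 1321 basis points.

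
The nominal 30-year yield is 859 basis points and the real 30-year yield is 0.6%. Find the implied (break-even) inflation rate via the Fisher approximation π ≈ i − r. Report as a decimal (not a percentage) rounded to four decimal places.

π ≈ i − r = 8.59% − 0.6% → 0.0799.

0.0799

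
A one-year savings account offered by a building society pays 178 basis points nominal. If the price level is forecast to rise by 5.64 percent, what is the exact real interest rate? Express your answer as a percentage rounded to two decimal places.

By the Fisher identity, 1 + r = (1 + i)/(1 + π).
1 + r = 1.01780 / 1.05640 = 0.963461
r = 0.963461 − 1 = -3.6539%, i.e. -3.65%.

-3.65%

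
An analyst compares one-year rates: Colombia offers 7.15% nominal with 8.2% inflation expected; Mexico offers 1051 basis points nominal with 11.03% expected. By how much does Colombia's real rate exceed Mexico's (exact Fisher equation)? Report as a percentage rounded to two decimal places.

Colombia: (1 + 0.0715)/(1 + 0.0820) − 1 = -0.9704%
Mexico: (1 + 0.1051)/(1 + 0.1103) − 1 = -0.4683%
Differential = -0.9704% − (-0.4683%) = -0.5021% → -0.50%.

-0.50%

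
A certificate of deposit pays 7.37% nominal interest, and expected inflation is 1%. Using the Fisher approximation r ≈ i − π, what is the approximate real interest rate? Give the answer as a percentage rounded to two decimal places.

6.37%

r ≈ i − π = 7.37% − 1% = 6.37%.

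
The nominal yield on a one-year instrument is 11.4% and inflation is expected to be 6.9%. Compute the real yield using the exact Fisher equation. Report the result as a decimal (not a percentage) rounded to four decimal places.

By the Fisher relation, 1 + r = (1 + i)/(1 + π).
1 + r = 1.11400 / 1.06900 = 1.042095
r = 1.042095 − 1 = 4.2095%, i.e. 0.0421.

0.0421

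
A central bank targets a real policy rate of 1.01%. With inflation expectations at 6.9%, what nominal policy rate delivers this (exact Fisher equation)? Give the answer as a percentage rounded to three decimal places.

(1 + i) = (1 + r)(1 + π) = 1.01010 × 1.06900 = 1.0797969
i = 1.0797969 − 1, so the required nominal rate is 7.980%.

7.980%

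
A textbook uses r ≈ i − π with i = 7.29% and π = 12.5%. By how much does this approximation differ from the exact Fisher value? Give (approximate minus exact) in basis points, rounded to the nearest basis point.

-58 basis points

Approximate: r ≈ 7.290% − 12.500% = -5.2100%
Exact: (1 + 0.0729)/(1 + 0.1250) − 1 = -4.6311%
Error = -5.2100% − (-4.6311%) = -0.5789% → -58 basis points.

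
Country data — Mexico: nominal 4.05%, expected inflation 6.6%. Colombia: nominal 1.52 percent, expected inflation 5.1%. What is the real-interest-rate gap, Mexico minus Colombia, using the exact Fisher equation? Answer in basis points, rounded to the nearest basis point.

101 basis points

Mexico: (1 + 0.0405)/(1 + 0.0660) − 1 = -2.3921%
Colombia: (1 + 0.0152)/(1 + 0.0510) − 1 = -3.4063%
Differential = -2.3921% − (-3.4063%) = 1.0142% → 101 basis points.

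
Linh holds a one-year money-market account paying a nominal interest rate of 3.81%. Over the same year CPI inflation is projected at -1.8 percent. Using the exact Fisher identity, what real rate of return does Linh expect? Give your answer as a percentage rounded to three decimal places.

1 + r = 1.03810 / 0.98200 = 1.057128
r = 1.057128 − 1 = 5.7128%, i.e. 5.713%.

5.713%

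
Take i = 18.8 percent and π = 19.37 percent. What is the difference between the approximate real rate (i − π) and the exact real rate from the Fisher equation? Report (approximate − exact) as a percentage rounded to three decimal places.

-0.092%

Approximate: r ≈ 18.800% − 19.370% = -0.5700%
Exact: (1 + 0.1880)/(1 + 0.1937) − 1 = -0.47751%
Error = -0.5700% − (-0.47751%) = -0.09249% → -0.092%.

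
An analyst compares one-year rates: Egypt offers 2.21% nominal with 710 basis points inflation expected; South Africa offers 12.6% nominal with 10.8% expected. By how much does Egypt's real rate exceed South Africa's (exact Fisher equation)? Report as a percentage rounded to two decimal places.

Egypt: (1 + 0.0221)/(1 + 0.0710) − 1 = -4.5658%
South Africa: (1 + 0.1260)/(1 + 0.1080) − 1 = 1.6245%
Differential = -4.5658% − 1.6245% = -6.1904% → -6.19%.

-6.19%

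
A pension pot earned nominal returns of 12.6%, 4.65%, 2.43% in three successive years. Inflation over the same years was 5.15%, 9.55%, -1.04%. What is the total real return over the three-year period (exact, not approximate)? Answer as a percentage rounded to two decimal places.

5.88%

Compound the nominal returns: 1.1260 × 1.0465 × 1.0243 = 1.206993.
Compound inflation: 1.0515 × 1.0955 × 0.9896 = 1.139938.
Deflate: 1.206993 / 1.139938 = 1.058823.
Total real return = 1.058823 − 1 → 5.88%.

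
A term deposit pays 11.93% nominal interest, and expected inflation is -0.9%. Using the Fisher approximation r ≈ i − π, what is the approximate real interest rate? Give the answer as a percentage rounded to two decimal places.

r ≈ i − π = 11.93% − (-0.9%) = 12.83%.

12.83%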